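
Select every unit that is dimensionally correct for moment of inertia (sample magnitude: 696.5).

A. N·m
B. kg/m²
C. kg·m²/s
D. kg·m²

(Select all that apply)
D

moment of inertia has SI base units: kg * m^2

Checking each option against kg * m^2:
  A. N·m: ✗ does not match
  B. kg/m²: ✗ does not match
  C. kg·m²/s: ✗ does not match
  D. kg·m²: ✓ matches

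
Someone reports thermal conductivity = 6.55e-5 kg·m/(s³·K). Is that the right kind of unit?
Yes

thermal conductivity has SI base units: kg * m / (s^3 * K)
kg·m/(s³·K) reduces to the same SI base units, so it is a valid unit for thermal conductivity.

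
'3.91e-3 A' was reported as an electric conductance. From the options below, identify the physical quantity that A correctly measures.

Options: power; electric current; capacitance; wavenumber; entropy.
electric current

electric conductance should have units dimensionally equivalent to A^2 * s^3 / (kg * m^2) (e.g. S).
The given unit 'A' reduces to A. Of the listed options, that is the dimensionality of electric current.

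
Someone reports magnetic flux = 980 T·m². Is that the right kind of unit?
Yes

magnetic flux has SI base units: kg * m^2 / (A * s^2)
T·m² reduces to the same SI base units, so it is a valid unit for magnetic flux.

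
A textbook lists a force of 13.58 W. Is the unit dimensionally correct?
No

force has SI base units: kg * m / s^2
W does NOT reduce to kg * m / s^2; a valid unit for force would be e.g. N.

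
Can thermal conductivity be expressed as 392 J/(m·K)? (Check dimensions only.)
No

thermal conductivity has SI base units: kg * m / (s^3 * K)
J/(m·K) does NOT reduce to kg * m / (s^3 * K); a valid unit for thermal conductivity would be e.g. W/(m·K).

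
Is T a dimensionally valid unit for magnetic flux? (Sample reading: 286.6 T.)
No

magnetic flux has SI base units: kg * m^2 / (A * s^2)
T does NOT reduce to kg * m^2 / (A * s^2); a valid unit for magnetic flux would be e.g. Wb.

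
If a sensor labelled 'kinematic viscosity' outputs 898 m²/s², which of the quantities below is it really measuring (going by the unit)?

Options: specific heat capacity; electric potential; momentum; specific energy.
specific energy

kinematic viscosity should have units dimensionally equivalent to m^2 / s (e.g. m²/s).
The given unit 'm²/s²' reduces to m^2 / s^2. Of the listed options, that is the dimensionality of specific energy.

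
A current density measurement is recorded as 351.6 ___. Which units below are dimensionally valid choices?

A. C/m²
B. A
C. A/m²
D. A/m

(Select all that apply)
C

current density has SI base units: A / m^2

Checking each option against A / m^2:
  A. C/m²: ✗ does not match
  B. A: ✗ does not match
  C. A/m²: ✓ matches
  D. A/m: ✗ does not match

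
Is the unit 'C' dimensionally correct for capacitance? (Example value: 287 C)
No

capacitance has SI base units: A^2 * s^4 / (kg * m^2)
C does NOT reduce to A^2 * s^4 / (kg * m^2); a valid unit for capacitance would be e.g. F.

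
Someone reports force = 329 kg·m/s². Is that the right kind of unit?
Yes

force has SI base units: kg * m / s^2
kg·m/s² reduces to the same SI base units, so it is a valid unit for force.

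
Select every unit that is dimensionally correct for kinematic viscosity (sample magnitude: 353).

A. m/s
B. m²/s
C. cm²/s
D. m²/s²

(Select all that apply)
B, C

kinematic viscosity has SI base units: m^2 / s

Checking each option against m^2 / s:
  A. m/s: ✗ does not match
  B. m²/s: ✓ matches
  C. cm²/s: ✓ matches
  D. m²/s²: ✗ does not match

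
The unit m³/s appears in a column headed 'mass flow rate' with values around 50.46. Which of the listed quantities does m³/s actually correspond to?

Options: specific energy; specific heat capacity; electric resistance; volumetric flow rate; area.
volumetric flow rate

mass flow rate should have units dimensionally equivalent to kg / s (e.g. kg/s).
The given unit 'm³/s' reduces to m^3 / s. Of the listed options, that is the dimensionality of volumetric flow rate.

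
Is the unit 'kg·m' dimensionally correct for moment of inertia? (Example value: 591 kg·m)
No

moment of inertia has SI base units: kg * m^2
kg·m does NOT reduce to kg * m^2; a valid unit for moment of inertia would be e.g. kg·m².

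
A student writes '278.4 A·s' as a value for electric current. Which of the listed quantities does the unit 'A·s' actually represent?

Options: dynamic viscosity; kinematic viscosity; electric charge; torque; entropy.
electric charge

electric current should have units dimensionally equivalent to A (e.g. A).
The given unit 'A·s' reduces to A * s. Of the listed options, that is the dimensionality of electric charge.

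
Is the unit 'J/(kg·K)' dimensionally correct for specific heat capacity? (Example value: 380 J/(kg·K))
Yes

specific heat capacity has SI base units: m^2 / (s^2 * K)
J/(kg·K) reduces to the same SI base units, so it is a valid unit for specific heat capacity.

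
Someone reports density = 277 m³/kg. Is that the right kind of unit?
No

density has SI base units: kg / m^3
m³/kg does NOT reduce to kg / m^3; a valid unit for density would be e.g. kg/m³.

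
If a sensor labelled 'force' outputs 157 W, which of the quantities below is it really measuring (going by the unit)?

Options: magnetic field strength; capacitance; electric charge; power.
power

force should have units dimensionally equivalent to kg * m / s^2 (e.g. N).
The given unit 'W' reduces to kg * m^2 / s^3. Of the listed options, that is the dimensionality of power.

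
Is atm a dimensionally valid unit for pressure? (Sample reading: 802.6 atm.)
Yes

pressure has SI base units: kg / (m * s^2)
atm reduces to the same SI base units, so it is a valid unit for pressure.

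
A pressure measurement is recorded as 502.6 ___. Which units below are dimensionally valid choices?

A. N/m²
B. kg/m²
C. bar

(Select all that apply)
A, C

pressure has SI base units: kg / (m * s^2)

Checking each option against kg / (m * s^2):
  A. N/m²: ✓ matches
  B. kg/m²: ✗ does not match
  C. bar: ✓ matches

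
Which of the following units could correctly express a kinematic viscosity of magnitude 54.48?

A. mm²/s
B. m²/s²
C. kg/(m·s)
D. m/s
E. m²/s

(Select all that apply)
A, E

kinematic viscosity has SI base units: m^2 / s

Checking each option against m^2 / s:
  A. mm²/s: ✓ matches
  B. m²/s²: ✗ does not match
  C. kg/(m·s): ✗ does not match
  D. m/s: ✗ does not match
  E. m²/s: ✓ matches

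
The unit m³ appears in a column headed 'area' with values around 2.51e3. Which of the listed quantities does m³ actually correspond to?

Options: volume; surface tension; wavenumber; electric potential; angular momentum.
volume

area should have units dimensionally equivalent to m^2 (e.g. m²).
The given unit 'm³' reduces to m^3. Of the listed options, that is the dimensionality of volume.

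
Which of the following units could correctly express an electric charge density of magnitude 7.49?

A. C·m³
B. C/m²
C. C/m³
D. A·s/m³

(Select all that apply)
C, D

electric charge density has SI base units: A * s / m^3

Checking each option against A * s / m^3:
  A. C·m³: ✗ does not match
  B. C/m²: ✗ does not match
  C. C/m³: ✓ matches
  D. A·s/m³: ✓ matches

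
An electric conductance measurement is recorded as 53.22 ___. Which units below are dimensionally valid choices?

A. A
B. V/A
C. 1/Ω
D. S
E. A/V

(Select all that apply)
C, D, E

electric conductance has SI base units: A^2 * s^3 / (kg * m^2)

Checking each option against A^2 * s^3 / (kg * m^2):
  A. A: ✗ does not match
  B. V/A: ✗ does not match
  C. 1/Ω: ✓ matches
  D. S: ✓ matches
  E. A/V: ✓ matches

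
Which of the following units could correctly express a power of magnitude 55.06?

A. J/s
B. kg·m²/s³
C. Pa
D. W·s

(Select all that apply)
A, B

power has SI base units: kg * m^2 / s^3

Checking each option against kg * m^2 / s^3:
  A. J/s: ✓ matches
  B. kg·m²/s³: ✓ matches
  C. Pa: ✗ does not match
  D. W·s: ✗ does not match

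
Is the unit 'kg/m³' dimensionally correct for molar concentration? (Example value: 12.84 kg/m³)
No

molar concentration has SI base units: mol / m^3
kg/m³ does NOT reduce to mol / m^3; a valid unit for molar concentration would be e.g. mol/m³.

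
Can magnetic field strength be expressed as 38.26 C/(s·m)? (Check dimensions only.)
Yes

magnetic field strength has SI base units: A / m
C/(s·m) reduces to the same SI base units, so it is a valid unit for magnetic field strength.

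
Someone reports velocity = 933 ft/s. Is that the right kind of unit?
Yes

velocity has SI base units: m / s
ft/s reduces to the same SI base units, so it is a valid unit for velocity.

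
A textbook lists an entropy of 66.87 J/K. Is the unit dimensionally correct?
Yes

entropy has SI base units: kg * m^2 / (s^2 * K)
J/K reduces to the same SI base units, so it is a valid unit for entropy.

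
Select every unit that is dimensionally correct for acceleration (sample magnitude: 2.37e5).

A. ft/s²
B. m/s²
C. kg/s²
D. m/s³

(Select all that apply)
A, B

acceleration has SI base units: m / s^2

Checking each option against m / s^2:
  A. ft/s²: ✓ matches
  B. m/s²: ✓ matches
  C. kg/s²: ✗ does not match
  D. m/s³: ✗ does not match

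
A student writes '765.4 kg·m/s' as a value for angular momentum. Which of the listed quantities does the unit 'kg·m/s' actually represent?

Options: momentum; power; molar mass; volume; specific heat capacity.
momentum

angular momentum should have units dimensionally equivalent to kg * m^2 / s (e.g. kg·m²/s).
The given unit 'kg·m/s' reduces to kg * m / s. Of the listed options, that is the dimensionality of momentum.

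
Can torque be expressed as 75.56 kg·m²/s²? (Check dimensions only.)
Yes

torque has SI base units: kg * m^2 / s^2
kg·m²/s² reduces to the same SI base units, so it is a valid unit for torque.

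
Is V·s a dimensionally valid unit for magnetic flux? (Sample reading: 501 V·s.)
Yes

magnetic flux has SI base units: kg * m^2 / (A * s^2)
V·s reduces to the same SI base units, so it is a valid unit for magnetic flux.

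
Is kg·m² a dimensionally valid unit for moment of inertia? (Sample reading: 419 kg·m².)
Yes

moment of inertia has SI base units: kg * m^2
kg·m² reduces to the same SI base units, so it is a valid unit for moment of inertia.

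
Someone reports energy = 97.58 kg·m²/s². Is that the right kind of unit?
Yes

energy has SI base units: kg * m^2 / s^2
kg·m²/s² reduces to the same SI base units, so it is a valid unit for energy.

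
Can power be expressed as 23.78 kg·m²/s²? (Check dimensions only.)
No

power has SI base units: kg * m^2 / s^3
kg·m²/s² does NOT reduce to kg * m^2 / s^3; a valid unit for power would be e.g. W.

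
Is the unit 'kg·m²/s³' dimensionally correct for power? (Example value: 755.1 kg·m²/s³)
Yes

power has SI base units: kg * m^2 / s^3
kg·m²/s³ reduces to the same SI base units, so it is a valid unit for power.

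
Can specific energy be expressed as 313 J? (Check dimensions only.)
No

specific energy has SI base units: m^2 / s^2
J does NOT reduce to m^2 / s^2; a valid unit for specific energy would be e.g. J/kg.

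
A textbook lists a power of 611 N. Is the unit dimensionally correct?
No

power has SI base units: kg * m^2 / s^3
N does NOT reduce to kg * m^2 / s^3; a valid unit for power would be e.g. W.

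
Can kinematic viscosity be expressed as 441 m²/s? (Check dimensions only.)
Yes

kinematic viscosity has SI base units: m^2 / s
m²/s reduces to the same SI base units, so it is a valid unit for kinematic viscosity.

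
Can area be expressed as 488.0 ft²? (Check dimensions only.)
Yes

area has SI base units: m^2
ft² reduces to the same SI base units, so it is a valid unit for area.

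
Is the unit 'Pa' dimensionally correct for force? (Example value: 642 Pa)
No

force has SI base units: kg * m / s^2
Pa does NOT reduce to kg * m / s^2; a valid unit for force would be e.g. N.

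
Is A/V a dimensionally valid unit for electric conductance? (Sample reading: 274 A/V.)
Yes

electric conductance has SI base units: A^2 * s^3 / (kg * m^2)
A/V reduces to the same SI base units, so it is a valid unit for electric conductance.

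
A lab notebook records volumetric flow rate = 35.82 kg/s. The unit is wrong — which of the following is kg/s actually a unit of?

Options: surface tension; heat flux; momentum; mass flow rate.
mass flow rate

volumetric flow rate should have units dimensionally equivalent to m^3 / s (e.g. m³/s).
The given unit 'kg/s' reduces to kg / s. Of the listed options, that is the dimensionality of mass flow rate.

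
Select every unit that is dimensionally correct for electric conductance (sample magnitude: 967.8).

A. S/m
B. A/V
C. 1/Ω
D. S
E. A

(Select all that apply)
B, C, D

electric conductance has SI base units: A^2 * s^3 / (kg * m^2)

Checking each option against A^2 * s^3 / (kg * m^2):
  A. S/m: ✗ does not match
  B. A/V: ✓ matches
  C. 1/Ω: ✓ matches
  D. S: ✓ matches
  E. A: ✗ does not match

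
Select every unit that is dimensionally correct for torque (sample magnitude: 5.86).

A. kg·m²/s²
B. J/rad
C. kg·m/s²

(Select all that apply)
A, B

torque has SI base units: kg * m^2 / s^2

Checking each option against kg * m^2 / s^2:
  A. kg·m²/s²: ✓ matches
  B. J/rad: ✓ matches
  C. kg·m/s²: ✗ does not match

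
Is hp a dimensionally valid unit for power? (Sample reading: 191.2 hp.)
Yes

power has SI base units: kg * m^2 / s^3
hp reduces to the same SI base units, so it is a valid unit for power.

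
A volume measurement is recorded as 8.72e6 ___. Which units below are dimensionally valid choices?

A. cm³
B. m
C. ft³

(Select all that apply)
A, C

volume has SI base units: m^3

Checking each option against m^3:
  A. cm³: ✓ matches
  B. m: ✗ does not match
  C. ft³: ✓ matches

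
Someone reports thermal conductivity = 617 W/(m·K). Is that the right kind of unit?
Yes

thermal conductivity has SI base units: kg * m / (s^3 * K)
W/(m·K) reduces to the same SI base units, so it is a valid unit for thermal conductivity.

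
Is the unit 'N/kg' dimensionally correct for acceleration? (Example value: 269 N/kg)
Yes

acceleration has SI base units: m / s^2
N/kg reduces to the same SI base units, so it is a valid unit for acceleration.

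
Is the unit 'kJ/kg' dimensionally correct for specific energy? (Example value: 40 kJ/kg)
Yes

specific energy has SI base units: m^2 / s^2
kJ/kg reduces to the same SI base units, so it is a valid unit for specific energy.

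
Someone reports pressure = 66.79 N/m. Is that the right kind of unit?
No

pressure has SI base units: kg / (m * s^2)
N/m does NOT reduce to kg / (m * s^2); a valid unit for pressure would be e.g. Pa.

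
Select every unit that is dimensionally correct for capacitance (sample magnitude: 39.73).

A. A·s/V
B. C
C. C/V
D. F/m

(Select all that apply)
A, C

capacitance has SI base units: A^2 * s^4 / (kg * m^2)

Checking each option against A^2 * s^4 / (kg * m^2):
  A. A·s/V: ✓ matches
  B. C: ✗ does not match
  C. C/V: ✓ matches
  D. F/m: ✗ does not match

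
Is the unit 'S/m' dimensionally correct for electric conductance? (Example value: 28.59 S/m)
No

electric conductance has SI base units: A^2 * s^3 / (kg * m^2)
S/m does NOT reduce to A^2 * s^3 / (kg * m^2); a valid unit for electric conductance would be e.g. S.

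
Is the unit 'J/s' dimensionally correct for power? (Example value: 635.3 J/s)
Yes

power has SI base units: kg * m^2 / s^3
J/s reduces to the same SI base units, so it is a valid unit for power.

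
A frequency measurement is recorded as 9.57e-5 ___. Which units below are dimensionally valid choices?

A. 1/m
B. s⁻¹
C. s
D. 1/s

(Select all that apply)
B, D

frequency has SI base units: 1 / s

Checking each option against 1 / s:
  A. 1/m: ✗ does not match
  B. s⁻¹: ✓ matches
  C. s: ✗ does not match
  D. 1/s: ✓ matches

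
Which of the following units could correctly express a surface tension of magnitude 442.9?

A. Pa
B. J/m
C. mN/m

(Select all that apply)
C

surface tension has SI base units: kg / s^2

Checking each option against kg / s^2:
  A. Pa: ✗ does not match
  B. J/m: ✗ does not match
  C. mN/m: ✓ matches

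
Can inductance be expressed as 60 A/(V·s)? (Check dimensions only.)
No

inductance has SI base units: kg * m^2 / (A^2 * s^2)
A/(V·s) does NOT reduce to kg * m^2 / (A^2 * s^2); a valid unit for inductance would be e.g. H.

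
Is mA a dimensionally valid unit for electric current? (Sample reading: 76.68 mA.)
Yes

electric current has SI base units: A
mA reduces to the same SI base units, so it is a valid unit for electric current.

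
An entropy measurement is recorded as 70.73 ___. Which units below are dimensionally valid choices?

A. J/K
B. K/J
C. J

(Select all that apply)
A

entropy has SI base units: kg * m^2 / (s^2 * K)

Checking each option against kg * m^2 / (s^2 * K):
  A. J/K: ✓ matches
  B. K/J: ✗ does not match
  C. J: ✗ does not match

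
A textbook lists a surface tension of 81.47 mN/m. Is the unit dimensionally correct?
Yes

surface tension has SI base units: kg / s^2
mN/m reduces to the same SI base units, so it is a valid unit for surface tension.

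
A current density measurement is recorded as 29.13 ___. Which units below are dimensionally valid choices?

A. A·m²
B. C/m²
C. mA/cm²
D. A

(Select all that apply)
C

current density has SI base units: A / m^2

Checking each option against A / m^2:
  A. A·m²: ✗ does not match
  B. C/m²: ✗ does not match
  C. mA/cm²: ✓ matches
  D. A: ✗ does not match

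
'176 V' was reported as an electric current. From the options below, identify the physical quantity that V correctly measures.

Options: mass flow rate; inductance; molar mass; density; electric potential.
electric potential

electric current should have units dimensionally equivalent to A (e.g. A).
The given unit 'V' reduces to kg * m^2 / (A * s^3). Of the listed options, that is the dimensionality of electric potential.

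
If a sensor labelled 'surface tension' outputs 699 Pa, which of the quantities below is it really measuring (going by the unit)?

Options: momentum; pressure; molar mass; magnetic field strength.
pressure

surface tension should have units dimensionally equivalent to kg / s^2 (e.g. N/m).
The given unit 'Pa' reduces to kg / (m * s^2). Of the listed options, that is the dimensionality of pressure.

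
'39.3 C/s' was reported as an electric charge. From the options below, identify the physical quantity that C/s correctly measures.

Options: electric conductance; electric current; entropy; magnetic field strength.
electric current

electric charge should have units dimensionally equivalent to A * s (e.g. C).
The given unit 'C/s' reduces to A. Of the listed options, that is the dimensionality of electric current.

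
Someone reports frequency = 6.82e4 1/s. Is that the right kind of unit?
Yes

frequency has SI base units: 1 / s
1/s reduces to the same SI base units, so it is a valid unit for frequency.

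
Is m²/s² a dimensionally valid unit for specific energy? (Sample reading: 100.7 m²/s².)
Yes

specific energy has SI base units: m^2 / s^2
m²/s² reduces to the same SI base units, so it is a valid unit for specific energy.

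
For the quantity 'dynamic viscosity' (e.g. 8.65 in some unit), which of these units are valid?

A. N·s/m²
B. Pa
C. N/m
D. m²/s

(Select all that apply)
A

dynamic viscosity has SI base units: kg / (m * s)

Checking each option against kg / (m * s):
  A. N·s/m²: ✓ matches
  B. Pa: ✗ does not match
  C. N/m: ✗ does not match
  D. m²/s: ✗ does not match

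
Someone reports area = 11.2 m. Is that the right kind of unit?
No

area has SI base units: m^2
m does NOT reduce to m^2; a valid unit for area would be e.g. m².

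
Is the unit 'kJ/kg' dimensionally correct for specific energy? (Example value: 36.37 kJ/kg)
Yes

specific energy has SI base units: m^2 / s^2
kJ/kg reduces to the same SI base units, so it is a valid unit for specific energy.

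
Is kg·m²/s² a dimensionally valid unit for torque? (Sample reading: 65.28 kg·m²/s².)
Yes

torque has SI base units: kg * m^2 / s^2
kg·m²/s² reduces to the same SI base units, so it is a valid unit for torque.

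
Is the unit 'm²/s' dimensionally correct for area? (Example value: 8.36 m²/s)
No

area has SI base units: m^2
m²/s does NOT reduce to m^2; a valid unit for area would be e.g. m².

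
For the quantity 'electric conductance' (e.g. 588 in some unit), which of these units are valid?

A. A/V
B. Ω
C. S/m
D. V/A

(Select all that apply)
A

electric conductance has SI base units: A^2 * s^3 / (kg * m^2)

Checking each option against A^2 * s^3 / (kg * m^2):
  A. A/V: ✓ matches
  B. Ω: ✗ does not match
  C. S/m: ✗ does not match
  D. V/A: ✗ does not match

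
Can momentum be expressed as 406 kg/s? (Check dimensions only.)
No

momentum has SI base units: kg * m / s
kg/s does NOT reduce to kg * m / s; a valid unit for momentum would be e.g. kg·m/s.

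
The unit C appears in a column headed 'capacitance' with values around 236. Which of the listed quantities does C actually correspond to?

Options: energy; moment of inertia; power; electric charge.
electric charge

capacitance should have units dimensionally equivalent to A^2 * s^4 / (kg * m^2) (e.g. F).
The given unit 'C' reduces to A * s. Of the listed options, that is the dimensionality of electric charge.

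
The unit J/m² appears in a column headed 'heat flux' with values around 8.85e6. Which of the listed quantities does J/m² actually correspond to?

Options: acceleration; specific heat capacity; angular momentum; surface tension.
surface tension

heat flux should have units dimensionally equivalent to kg / s^3 (e.g. W/m²).
The given unit 'J/m²' reduces to kg / s^2. Of the listed options, that is the dimensionality of surface tension.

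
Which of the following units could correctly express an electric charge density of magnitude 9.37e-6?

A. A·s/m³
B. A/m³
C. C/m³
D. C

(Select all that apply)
A, C

electric charge density has SI base units: A * s / m^3

Checking each option against A * s / m^3:
  A. A·s/m³: ✓ matches
  B. A/m³: ✗ does not match
  C. C/m³: ✓ matches
  D. C: ✗ does not match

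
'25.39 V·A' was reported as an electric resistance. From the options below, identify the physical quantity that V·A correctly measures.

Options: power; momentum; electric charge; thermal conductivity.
power

electric resistance should have units dimensionally equivalent to kg * m^2 / (A^2 * s^3) (e.g. Ω).
The given unit 'V·A' reduces to kg * m^2 / s^3. Of the listed options, that is the dimensionality of power.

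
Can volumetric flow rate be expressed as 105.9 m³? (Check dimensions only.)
No

volumetric flow rate has SI base units: m^3 / s
m³ does NOT reduce to m^3 / s; a valid unit for volumetric flow rate would be e.g. m³/s.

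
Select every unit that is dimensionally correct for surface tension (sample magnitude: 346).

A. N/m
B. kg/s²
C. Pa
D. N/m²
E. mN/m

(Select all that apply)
A, B, E

surface tension has SI base units: kg / s^2

Checking each option against kg / s^2:
  A. N/m: ✓ matches
  B. kg/s²: ✓ matches
  C. Pa: ✗ does not match
  D. N/m²: ✗ does not match
  E. mN/m: ✓ matches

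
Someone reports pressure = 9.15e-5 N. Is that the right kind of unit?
No

pressure has SI base units: kg / (m * s^2)
N does NOT reduce to kg / (m * s^2); a valid unit for pressure would be e.g. Pa.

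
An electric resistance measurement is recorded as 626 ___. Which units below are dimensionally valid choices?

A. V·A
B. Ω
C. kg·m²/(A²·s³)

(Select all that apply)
B, C

electric resistance has SI base units: kg * m^2 / (A^2 * s^3)

Checking each option against kg * m^2 / (A^2 * s^3):
  A. V·A: ✗ does not match
  B. Ω: ✓ matches
  C. kg·m²/(A²·s³): ✓ matches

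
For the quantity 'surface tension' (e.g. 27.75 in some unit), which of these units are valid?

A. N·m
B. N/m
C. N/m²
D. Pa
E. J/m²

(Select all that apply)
B, E

surface tension has SI base units: kg / s^2

Checking each option against kg / s^2:
  A. N·m: ✗ does not match
  B. N/m: ✓ matches
  C. N/m²: ✗ does not match
  D. Pa: ✗ does not match
  E. J/m²: ✓ matches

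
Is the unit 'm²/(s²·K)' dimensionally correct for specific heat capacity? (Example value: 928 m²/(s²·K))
Yes

specific heat capacity has SI base units: m^2 / (s^2 * K)
m²/(s²·K) reduces to the same SI base units, so it is a valid unit for specific heat capacity.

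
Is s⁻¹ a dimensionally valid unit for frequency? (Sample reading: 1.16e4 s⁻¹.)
Yes

frequency has SI base units: 1 / s
s⁻¹ reduces to the same SI base units, so it is a valid unit for frequency.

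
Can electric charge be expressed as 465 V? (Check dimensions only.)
No

electric charge has SI base units: A * s
V does NOT reduce to A * s; a valid unit for electric charge would be e.g. C.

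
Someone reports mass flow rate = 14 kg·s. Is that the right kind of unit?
No

mass flow rate has SI base units: kg / s
kg·s does NOT reduce to kg / s; a valid unit for mass flow rate would be e.g. kg/s.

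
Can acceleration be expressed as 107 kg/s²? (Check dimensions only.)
No

acceleration has SI base units: m / s^2
kg/s² does NOT reduce to m / s^2; a valid unit for acceleration would be e.g. m/s².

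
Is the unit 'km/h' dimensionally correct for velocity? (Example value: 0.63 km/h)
Yes

velocity has SI base units: m / s
km/h reduces to the same SI base units, so it is a valid unit for velocity.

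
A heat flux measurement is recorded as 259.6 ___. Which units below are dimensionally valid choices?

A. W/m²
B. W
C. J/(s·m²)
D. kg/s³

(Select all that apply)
A, C, D

heat flux has SI base units: kg / s^3

Checking each option against kg / s^3:
  A. W/m²: ✓ matches
  B. W: ✗ does not match
  C. J/(s·m²): ✓ matches
  D. kg/s³: ✓ matches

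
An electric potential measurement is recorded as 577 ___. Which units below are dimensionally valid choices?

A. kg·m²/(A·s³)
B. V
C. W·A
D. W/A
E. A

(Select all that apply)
A, B, D

electric potential has SI base units: kg * m^2 / (A * s^3)

Checking each option against kg * m^2 / (A * s^3):
  A. kg·m²/(A·s³): ✓ matches
  B. V: ✓ matches
  C. W·A: ✗ does not match
  D. W/A: ✓ matches
  E. A: ✗ does not match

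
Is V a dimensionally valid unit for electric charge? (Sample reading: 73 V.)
No

electric charge has SI base units: A * s
V does NOT reduce to A * s; a valid unit for electric charge would be e.g. C.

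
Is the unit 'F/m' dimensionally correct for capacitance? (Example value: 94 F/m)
No

capacitance has SI base units: A^2 * s^4 / (kg * m^2)
F/m does NOT reduce to A^2 * s^4 / (kg * m^2); a valid unit for capacitance would be e.g. F.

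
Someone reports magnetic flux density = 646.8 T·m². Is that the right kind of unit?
No

magnetic flux density has SI base units: kg / (A * s^2)
T·m² does NOT reduce to kg / (A * s^2); a valid unit for magnetic flux density would be e.g. T.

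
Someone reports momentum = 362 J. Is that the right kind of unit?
No

momentum has SI base units: kg * m / s
J does NOT reduce to kg * m / s; a valid unit for momentum would be e.g. kg·m/s.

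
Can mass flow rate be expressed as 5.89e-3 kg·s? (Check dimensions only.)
No

mass flow rate has SI base units: kg / s
kg·s does NOT reduce to kg / s; a valid unit for mass flow rate would be e.g. kg/s.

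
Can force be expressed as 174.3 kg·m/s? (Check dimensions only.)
No

force has SI base units: kg * m / s^2
kg·m/s does NOT reduce to kg * m / s^2; a valid unit for force would be e.g. N.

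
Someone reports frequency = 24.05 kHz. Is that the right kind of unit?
Yes

frequency has SI base units: 1 / s
kHz reduces to the same SI base units, so it is a valid unit for frequency.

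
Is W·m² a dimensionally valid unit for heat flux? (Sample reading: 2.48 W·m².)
No

heat flux has SI base units: kg / s^3
W·m² does NOT reduce to kg / s^3; a valid unit for heat flux would be e.g. W/m².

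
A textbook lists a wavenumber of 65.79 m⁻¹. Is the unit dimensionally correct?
Yes

wavenumber has SI base units: 1 / m
m⁻¹ reduces to the same SI base units, so it is a valid unit for wavenumber.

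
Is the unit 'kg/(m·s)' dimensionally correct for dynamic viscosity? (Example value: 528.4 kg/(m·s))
Yes

dynamic viscosity has SI base units: kg / (m * s)
kg/(m·s) reduces to the same SI base units, so it is a valid unit for dynamic viscosity.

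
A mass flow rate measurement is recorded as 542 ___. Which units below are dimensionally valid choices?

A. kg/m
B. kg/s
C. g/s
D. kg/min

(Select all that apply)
B, C, D

mass flow rate has SI base units: kg / s

Checking each option against kg / s:
  A. kg/m: ✗ does not match
  B. kg/s: ✓ matches
  C. g/s: ✓ matches
  D. kg/min: ✓ matches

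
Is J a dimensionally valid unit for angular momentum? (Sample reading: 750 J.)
No

angular momentum has SI base units: kg * m^2 / s
J does NOT reduce to kg * m^2 / s; a valid unit for angular momentum would be e.g. kg·m²/s.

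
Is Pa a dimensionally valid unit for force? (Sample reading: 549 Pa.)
No

force has SI base units: kg * m / s^2
Pa does NOT reduce to kg * m / s^2; a valid unit for force would be e.g. N.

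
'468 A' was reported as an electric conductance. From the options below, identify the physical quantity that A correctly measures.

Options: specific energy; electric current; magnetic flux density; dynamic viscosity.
electric current

electric conductance should have units dimensionally equivalent to A^2 * s^3 / (kg * m^2) (e.g. S).
The given unit 'A' reduces to A. Of the listed options, that is the dimensionality of electric current.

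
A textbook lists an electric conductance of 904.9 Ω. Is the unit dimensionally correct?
No

electric conductance has SI base units: A^2 * s^3 / (kg * m^2)
Ω does NOT reduce to A^2 * s^3 / (kg * m^2); a valid unit for electric conductance would be e.g. S.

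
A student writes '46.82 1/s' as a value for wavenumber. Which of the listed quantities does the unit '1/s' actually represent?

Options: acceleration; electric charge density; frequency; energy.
frequency

wavenumber should have units dimensionally equivalent to 1 / m (e.g. 1/m).
The given unit '1/s' reduces to 1 / s. Of the listed options, that is the dimensionality of frequency.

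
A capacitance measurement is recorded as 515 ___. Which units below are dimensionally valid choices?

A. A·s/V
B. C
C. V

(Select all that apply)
A

capacitance has SI base units: A^2 * s^4 / (kg * m^2)

Checking each option against A^2 * s^4 / (kg * m^2):
  A. A·s/V: ✓ matches
  B. C: ✗ does not match
  C. V: ✗ does not match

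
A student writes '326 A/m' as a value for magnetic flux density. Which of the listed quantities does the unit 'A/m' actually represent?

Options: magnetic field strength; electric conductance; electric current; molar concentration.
magnetic field strength

magnetic flux density should have units dimensionally equivalent to kg / (A * s^2) (e.g. T).
The given unit 'A/m' reduces to A / m. Of the listed options, that is the dimensionality of magnetic field strength.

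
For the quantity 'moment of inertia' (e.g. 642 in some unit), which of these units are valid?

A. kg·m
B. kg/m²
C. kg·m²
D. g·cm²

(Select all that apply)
C, D

moment of inertia has SI base units: kg * m^2

Checking each option against kg * m^2:
  A. kg·m: ✗ does not match
  B. kg/m²: ✗ does not match
  C. kg·m²: ✓ matches
  D. g·cm²: ✓ matches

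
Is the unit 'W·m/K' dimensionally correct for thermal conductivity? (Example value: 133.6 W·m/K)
No

thermal conductivity has SI base units: kg * m / (s^3 * K)
W·m/K does NOT reduce to kg * m / (s^3 * K); a valid unit for thermal conductivity would be e.g. W/(m·K).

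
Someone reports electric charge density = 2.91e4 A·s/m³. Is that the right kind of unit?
Yes

electric charge density has SI base units: A * s / m^3
A·s/m³ reduces to the same SI base units, so it is a valid unit for electric charge density.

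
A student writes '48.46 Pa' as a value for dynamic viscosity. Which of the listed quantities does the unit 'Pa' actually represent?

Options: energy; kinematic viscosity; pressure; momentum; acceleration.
pressure

dynamic viscosity should have units dimensionally equivalent to kg / (m * s) (e.g. Pa·s).
The given unit 'Pa' reduces to kg / (m * s^2). Of the listed options, that is the dimensionality of pressure.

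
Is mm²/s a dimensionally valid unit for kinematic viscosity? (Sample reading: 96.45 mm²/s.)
Yes

kinematic viscosity has SI base units: m^2 / s
mm²/s reduces to the same SI base units, so it is a valid unit for kinematic viscosity.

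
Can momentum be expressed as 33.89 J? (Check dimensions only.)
No

momentum has SI base units: kg * m / s
J does NOT reduce to kg * m / s; a valid unit for momentum would be e.g. kg·m/s.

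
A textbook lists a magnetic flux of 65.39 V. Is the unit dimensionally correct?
No

magnetic flux has SI base units: kg * m^2 / (A * s^2)
V does NOT reduce to kg * m^2 / (A * s^2); a valid unit for magnetic flux would be e.g. Wb.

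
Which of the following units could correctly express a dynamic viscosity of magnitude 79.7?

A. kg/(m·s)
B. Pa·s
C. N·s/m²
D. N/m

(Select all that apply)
A, B, C

dynamic viscosity has SI base units: kg / (m * s)

Checking each option against kg / (m * s):
  A. kg/(m·s): ✓ matches
  B. Pa·s: ✓ matches
  C. N·s/m²: ✓ matches
  D. N/m: ✗ does not match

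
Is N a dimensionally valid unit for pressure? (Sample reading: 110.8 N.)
No

pressure has SI base units: kg / (m * s^2)
N does NOT reduce to kg / (m * s^2); a valid unit for pressure would be e.g. Pa.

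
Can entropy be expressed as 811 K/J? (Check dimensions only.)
No

entropy has SI base units: kg * m^2 / (s^2 * K)
K/J does NOT reduce to kg * m^2 / (s^2 * K); a valid unit for entropy would be e.g. J/K.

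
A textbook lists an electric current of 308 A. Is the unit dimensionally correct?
Yes

electric current has SI base units: A
A reduces to the same SI base units, so it is a valid unit for electric current.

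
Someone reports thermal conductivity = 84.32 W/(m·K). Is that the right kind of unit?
Yes

thermal conductivity has SI base units: kg * m / (s^3 * K)
W/(m·K) reduces to the same SI base units, so it is a valid unit for thermal conductivity.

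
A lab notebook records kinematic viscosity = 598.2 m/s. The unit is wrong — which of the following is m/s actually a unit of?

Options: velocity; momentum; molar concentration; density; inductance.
velocity

kinematic viscosity should have units dimensionally equivalent to m^2 / s (e.g. m²/s).
The given unit 'm/s' reduces to m / s. Of the listed options, that is the dimensionality of velocity.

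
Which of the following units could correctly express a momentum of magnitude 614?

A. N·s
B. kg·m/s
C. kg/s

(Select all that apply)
A, B

momentum has SI base units: kg * m / s

Checking each option against kg * m / s:
  A. N·s: ✓ matches
  B. kg·m/s: ✓ matches
  C. kg/s: ✗ does not match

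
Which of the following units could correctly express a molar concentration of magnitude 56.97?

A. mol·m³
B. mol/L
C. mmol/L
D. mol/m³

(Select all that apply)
B, C, D

molar concentration has SI base units: mol / m^3

Checking each option against mol / m^3:
  A. mol·m³: ✗ does not match
  B. mol/L: ✓ matches
  C. mmol/L: ✓ matches
  D. mol/m³: ✓ matches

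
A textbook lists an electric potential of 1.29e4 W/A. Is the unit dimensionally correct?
Yes

electric potential has SI base units: kg * m^2 / (A * s^3)
W/A reduces to the same SI base units, so it is a valid unit for electric potential.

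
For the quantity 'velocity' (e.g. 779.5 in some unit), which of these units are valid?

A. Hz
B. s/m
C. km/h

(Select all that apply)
C

velocity has SI base units: m / s

Checking each option against m / s:
  A. Hz: ✗ does not match
  B. s/m: ✗ does not match
  C. km/h: ✓ matches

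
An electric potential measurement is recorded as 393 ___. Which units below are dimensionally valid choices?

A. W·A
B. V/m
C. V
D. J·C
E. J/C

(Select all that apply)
C, E

electric potential has SI base units: kg * m^2 / (A * s^3)

Checking each option against kg * m^2 / (A * s^3):
  A. W·A: ✗ does not match
  B. V/m: ✗ does not match
  C. V: ✓ matches
  D. J·C: ✗ does not match
  E. J/C: ✓ matches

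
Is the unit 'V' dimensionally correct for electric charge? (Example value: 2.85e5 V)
No

electric charge has SI base units: A * s
V does NOT reduce to A * s; a valid unit for electric charge would be e.g. C.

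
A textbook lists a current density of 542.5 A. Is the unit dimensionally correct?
No

current density has SI base units: A / m^2
A does NOT reduce to A / m^2; a valid unit for current density would be e.g. A/m².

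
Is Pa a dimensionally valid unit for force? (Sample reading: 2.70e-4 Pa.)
No

force has SI base units: kg * m / s^2
Pa does NOT reduce to kg * m / s^2; a valid unit for force would be e.g. N.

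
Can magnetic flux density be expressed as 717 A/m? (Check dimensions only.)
No

magnetic flux density has SI base units: kg / (A * s^2)
A/m does NOT reduce to kg / (A * s^2); a valid unit for magnetic flux density would be e.g. T.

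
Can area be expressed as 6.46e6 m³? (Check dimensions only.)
No

area has SI base units: m^2
m³ does NOT reduce to m^2; a valid unit for area would be e.g. m².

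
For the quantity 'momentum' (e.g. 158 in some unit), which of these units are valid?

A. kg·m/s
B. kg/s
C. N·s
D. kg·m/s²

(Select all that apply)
A, C

momentum has SI base units: kg * m / s

Checking each option against kg * m / s:
  A. kg·m/s: ✓ matches
  B. kg/s: ✗ does not match
  C. N·s: ✓ matches
  D. kg·m/s²: ✗ does not match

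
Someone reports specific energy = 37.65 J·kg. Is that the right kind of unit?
No

specific energy has SI base units: m^2 / s^2
J·kg does NOT reduce to m^2 / s^2; a valid unit for specific energy would be e.g. J/kg.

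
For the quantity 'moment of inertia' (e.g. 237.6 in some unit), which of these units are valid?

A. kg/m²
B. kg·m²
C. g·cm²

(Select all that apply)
B, C

moment of inertia has SI base units: kg * m^2

Checking each option against kg * m^2:
  A. kg/m²: ✗ does not match
  B. kg·m²: ✓ matches
  C. g·cm²: ✓ matches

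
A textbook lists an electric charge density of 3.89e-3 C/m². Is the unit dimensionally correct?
No

electric charge density has SI base units: A * s / m^3
C/m² does NOT reduce to A * s / m^3; a valid unit for electric charge density would be e.g. C/m³.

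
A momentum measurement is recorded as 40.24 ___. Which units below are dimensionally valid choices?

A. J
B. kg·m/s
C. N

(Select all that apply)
B

momentum has SI base units: kg * m / s

Checking each option against kg * m / s:
  A. J: ✗ does not match
  B. kg·m/s: ✓ matches
  C. N: ✗ does not match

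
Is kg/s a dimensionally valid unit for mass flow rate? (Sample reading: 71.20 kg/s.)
Yes

mass flow rate has SI base units: kg / s
kg/s reduces to the same SI base units, so it is a valid unit for mass flow rate.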